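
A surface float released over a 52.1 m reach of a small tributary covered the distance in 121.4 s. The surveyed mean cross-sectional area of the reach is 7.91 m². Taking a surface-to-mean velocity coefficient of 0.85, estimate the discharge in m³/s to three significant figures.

v_surface = L / t̄ = 52.1 / 121.4 = 0.4292 m/s
v_mean = 0.85 × 0.4292 = 0.3648 m/s
Q = A × v_mean = 7.91 × 0.3648 = 2.885 m³/s

2.89 m³/s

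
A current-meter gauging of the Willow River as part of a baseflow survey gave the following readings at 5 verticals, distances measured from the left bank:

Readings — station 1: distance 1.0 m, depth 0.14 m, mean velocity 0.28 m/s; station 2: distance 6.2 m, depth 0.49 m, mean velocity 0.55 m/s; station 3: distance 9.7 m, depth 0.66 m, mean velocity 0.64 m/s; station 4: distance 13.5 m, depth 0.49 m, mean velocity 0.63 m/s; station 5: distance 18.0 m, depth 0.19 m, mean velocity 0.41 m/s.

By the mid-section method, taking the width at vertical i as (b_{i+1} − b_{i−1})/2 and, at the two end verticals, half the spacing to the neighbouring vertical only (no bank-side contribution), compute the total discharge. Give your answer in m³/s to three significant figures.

w_1 = (6.2 − 1.0)/2 = 2.6 m; q_1 = 0.28 × 0.14 × 2.6 = 0.1019 m³/s
w_2 = (9.7 − 1.0)/2 = 4.35 m; q_2 = 0.55 × 0.49 × 4.35 = 1.172 m³/s
w_3 = (13.5 − 6.2)/2 = 3.65 m; q_3 = 0.64 × 0.66 × 3.65 = 1.542 m³/s
w_4 = (18.0 − 9.7)/2 = 4.15 m; q_4 = 0.63 × 0.49 × 4.15 = 1.281 m³/s
w_5 = (18.0 − 13.5)/2 = 2.25 m; q_5 = 0.41 × 0.19 × 2.25 = 0.1753 m³/s
Q = Σ qᵢ = 4.272 m³/s

4.27 m³/s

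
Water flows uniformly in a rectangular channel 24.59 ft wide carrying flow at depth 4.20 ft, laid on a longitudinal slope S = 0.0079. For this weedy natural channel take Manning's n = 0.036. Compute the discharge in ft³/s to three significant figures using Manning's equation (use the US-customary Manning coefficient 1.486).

A = b·y = 24.59 × 4.20 = 103.3 ft²
P = b + 2y = 24.59 + 2×4.20 = 32.99 ft
R = A/P = 103.3/32.99 = 3.131 ft
Q = (1.486/n)·A·R^(2/3)·S^(1/2) = (1.486/0.036) × 103.3 × 3.131^(2/3) × 0.0079^(1/2) = 810.9 ft³/s

811 ft³/s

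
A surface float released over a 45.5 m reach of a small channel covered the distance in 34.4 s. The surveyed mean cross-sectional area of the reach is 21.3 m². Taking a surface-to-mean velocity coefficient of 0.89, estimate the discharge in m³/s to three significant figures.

25.1 m³/s

v_surface = L / t̄ = 45.5 / 34.4 = 1.323 m/s
v_mean = 0.89 × 1.323 = 1.177 m/s
Q = A × v_mean = 21.3 × 1.177 = 25.07 m³/s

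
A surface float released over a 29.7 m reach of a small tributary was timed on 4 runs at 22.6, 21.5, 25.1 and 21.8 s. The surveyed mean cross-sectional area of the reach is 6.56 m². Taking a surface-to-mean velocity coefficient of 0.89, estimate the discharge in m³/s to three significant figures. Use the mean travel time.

t̄ = (22.6 + 21.5 + 25.1 + 21.8) / 4 = 22.75 s
v_surface = L / t̄ = 29.7 / 22.75 = 1.305 m/s
v_mean = 0.89 × 1.305 = 1.162 m/s
Q = A × v_mean = 6.56 × 1.162 = 7.622 m³/s

7.62 m³/s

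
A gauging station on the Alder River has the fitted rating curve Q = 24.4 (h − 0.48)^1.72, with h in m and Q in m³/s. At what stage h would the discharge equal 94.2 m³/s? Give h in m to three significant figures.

h − h₀ = (Q/C)^(1/b) = (94.2/24.4)^(1/1.72) = 2.193 m
h = 0.48 + 2.193 = 2.673 m

2.67 m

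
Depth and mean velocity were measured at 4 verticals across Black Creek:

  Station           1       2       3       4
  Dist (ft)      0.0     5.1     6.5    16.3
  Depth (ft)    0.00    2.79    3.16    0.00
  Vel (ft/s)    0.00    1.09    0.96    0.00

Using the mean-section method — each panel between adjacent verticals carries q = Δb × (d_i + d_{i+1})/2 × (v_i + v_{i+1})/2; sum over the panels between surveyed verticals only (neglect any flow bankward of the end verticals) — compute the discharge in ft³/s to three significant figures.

Panel 1-2: Δb = 5.1 ft, d̄ = (0.00+2.79)/2 = 1.395, v̄ = (0.00+1.09)/2 = 0.545 → q = 5.1×1.395×0.545 = 3.877 ft³/s
Panel 2-3: Δb = 1.4 ft, d̄ = (2.79+3.16)/2 = 2.975, v̄ = (1.09+0.96)/2 = 1.025 → q = 1.4×2.975×1.025 = 4.269 ft³/s
Panel 3-4: Δb = 9.8 ft, d̄ = (3.16+0.00)/2 = 1.58, v̄ = (0.96+0.00)/2 = 0.48 → q = 9.8×1.58×0.48 = 7.432 ft³/s
Q = Σ q = 15.58 ft³/s

15.6 ft³/s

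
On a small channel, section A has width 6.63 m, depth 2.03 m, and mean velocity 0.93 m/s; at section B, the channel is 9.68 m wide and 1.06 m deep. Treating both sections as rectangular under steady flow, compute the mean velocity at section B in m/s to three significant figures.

1.22 m/s

Q = A₁V₁ = (6.63×2.03) × 0.93 = 12.52 m³/s
A₂ = 9.68 × 1.06 = 10.26 m²
V₂ = Q/A₂ = 12.52/10.26 = 1.220 m/s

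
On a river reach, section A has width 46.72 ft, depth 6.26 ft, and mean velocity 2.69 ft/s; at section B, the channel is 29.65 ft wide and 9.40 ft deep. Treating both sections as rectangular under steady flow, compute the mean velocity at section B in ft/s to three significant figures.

2.82 ft/s

Q = A₁V₁ = (46.72×6.26) × 2.69 = 786.7 ft³/s
A₂ = 29.65 × 9.40 = 278.7 ft²
V₂ = Q/A₂ = 786.7/278.7 = 2.823 ft/s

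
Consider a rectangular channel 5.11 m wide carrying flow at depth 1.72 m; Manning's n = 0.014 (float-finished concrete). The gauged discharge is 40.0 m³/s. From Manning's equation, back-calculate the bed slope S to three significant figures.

0.00391

A = b·y = 5.11 × 1.72 = 8.789 m²
P = b + 2y = 5.11 + 2×1.72 = 8.550 m
R = A/P = 8.789/8.550 = 1.028 m
S = (Q·n / (1·A·R^(2/3)))² = (40.0×0.014 / (1×8.789×1.019))² = 0.003913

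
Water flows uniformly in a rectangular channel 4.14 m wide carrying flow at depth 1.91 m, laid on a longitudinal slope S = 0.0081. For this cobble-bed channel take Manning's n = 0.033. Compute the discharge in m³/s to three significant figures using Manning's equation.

21.5 m³/s

A = b·y = 4.14 × 1.91 = 7.907 m²
P = b + 2y = 4.14 + 2×1.91 = 7.960 m
R = A/P = 7.907/7.960 = 0.9934 m
Q = (1/n)·A·R^(2/3)·S^(1/2) = (1/0.033) × 7.907 × 0.9934^(2/3) × 0.0081^(1/2) = 21.47 m³/s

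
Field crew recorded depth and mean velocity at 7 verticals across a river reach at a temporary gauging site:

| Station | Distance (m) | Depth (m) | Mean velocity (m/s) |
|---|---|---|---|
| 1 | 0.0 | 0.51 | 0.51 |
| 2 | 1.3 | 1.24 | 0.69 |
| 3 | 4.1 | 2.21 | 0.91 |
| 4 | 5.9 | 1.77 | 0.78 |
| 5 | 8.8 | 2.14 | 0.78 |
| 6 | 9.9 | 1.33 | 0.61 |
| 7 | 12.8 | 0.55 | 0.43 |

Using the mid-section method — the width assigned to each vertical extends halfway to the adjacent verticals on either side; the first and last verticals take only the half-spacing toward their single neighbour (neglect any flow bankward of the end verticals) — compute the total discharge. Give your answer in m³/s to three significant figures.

15.1 m³/s

w_1 = (1.3 − 0.0)/2 = 0.65 m; q_1 = 0.51 × 0.51 × 0.65 = 0.1691 m³/s
w_2 = (4.1 − 0.0)/2 = 2.05 m; q_2 = 0.69 × 1.24 × 2.05 = 1.754 m³/s
w_3 = (5.9 − 1.3)/2 = 2.3 m; q_3 = 0.91 × 2.21 × 2.3 = 4.626 m³/s
w_4 = (8.8 − 4.1)/2 = 2.35 m; q_4 = 0.78 × 1.77 × 2.35 = 3.244 m³/s
w_5 = (9.9 − 5.9)/2 = 2 m; q_5 = 0.78 × 2.14 × 2 = 3.338 m³/s
w_6 = (12.8 − 8.8)/2 = 2 m; q_6 = 0.61 × 1.33 × 2 = 1.623 m³/s
w_7 = (12.8 − 9.9)/2 = 1.45 m; q_7 = 0.43 × 0.55 × 1.45 = 0.3429 m³/s
Q = Σ qᵢ = 15.10 m³/s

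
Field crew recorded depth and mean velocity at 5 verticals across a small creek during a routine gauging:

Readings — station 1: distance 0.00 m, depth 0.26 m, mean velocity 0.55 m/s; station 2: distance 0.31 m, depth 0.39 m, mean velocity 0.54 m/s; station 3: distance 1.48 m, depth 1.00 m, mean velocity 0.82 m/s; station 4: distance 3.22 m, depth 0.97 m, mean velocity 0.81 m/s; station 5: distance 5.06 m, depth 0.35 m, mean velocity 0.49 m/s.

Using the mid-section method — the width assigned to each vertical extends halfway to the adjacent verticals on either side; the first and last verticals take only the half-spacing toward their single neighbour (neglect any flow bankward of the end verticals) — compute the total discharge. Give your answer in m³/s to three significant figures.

w_1 = (0.31 − 0.00)/2 = 0.155 m; q_1 = 0.55 × 0.26 × 0.155 = 0.02217 m³/s
w_2 = (1.48 − 0.00)/2 = 0.74 m; q_2 = 0.54 × 0.39 × 0.74 = 0.1558 m³/s
w_3 = (3.22 − 0.31)/2 = 1.455 m; q_3 = 0.82 × 1.00 × 1.455 = 1.193 m³/s
w_4 = (5.06 − 1.48)/2 = 1.79 m; q_4 = 0.81 × 0.97 × 1.79 = 1.406 m³/s
w_5 = (5.06 − 3.22)/2 = 0.92 m; q_5 = 0.49 × 0.35 × 0.92 = 0.1578 m³/s
Q = Σ qᵢ = 2.935 m³/s

2.94 m³/s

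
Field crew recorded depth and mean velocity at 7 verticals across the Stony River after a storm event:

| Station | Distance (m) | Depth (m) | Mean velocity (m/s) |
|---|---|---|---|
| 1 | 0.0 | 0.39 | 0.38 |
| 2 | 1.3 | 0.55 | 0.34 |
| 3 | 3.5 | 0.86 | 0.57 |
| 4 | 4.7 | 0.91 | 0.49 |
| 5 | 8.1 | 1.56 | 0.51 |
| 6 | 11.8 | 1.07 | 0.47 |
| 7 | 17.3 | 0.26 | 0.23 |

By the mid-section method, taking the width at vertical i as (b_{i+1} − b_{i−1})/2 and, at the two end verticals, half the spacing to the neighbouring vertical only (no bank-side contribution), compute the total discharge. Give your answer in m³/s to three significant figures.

w_1 = (1.3 − 0.0)/2 = 0.65 m; q_1 = 0.38 × 0.39 × 0.65 = 0.09633 m³/s
w_2 = (3.5 − 0.0)/2 = 1.75 m; q_2 = 0.34 × 0.55 × 1.75 = 0.3273 m³/s
w_3 = (4.7 − 1.3)/2 = 1.7 m; q_3 = 0.57 × 0.86 × 1.7 = 0.8333 m³/s
w_4 = (8.1 − 3.5)/2 = 2.3 m; q_4 = 0.49 × 0.91 × 2.3 = 1.026 m³/s
w_5 = (11.8 − 4.7)/2 = 3.55 m; q_5 = 0.51 × 1.56 × 3.55 = 2.824 m³/s
w_6 = (17.3 − 8.1)/2 = 4.6 m; q_6 = 0.47 × 1.07 × 4.6 = 2.313 m³/s
w_7 = (17.3 − 11.8)/2 = 2.75 m; q_7 = 0.23 × 0.26 × 2.75 = 0.1645 m³/s
Q = Σ qᵢ = 7.585 m³/s

7.58 m³/s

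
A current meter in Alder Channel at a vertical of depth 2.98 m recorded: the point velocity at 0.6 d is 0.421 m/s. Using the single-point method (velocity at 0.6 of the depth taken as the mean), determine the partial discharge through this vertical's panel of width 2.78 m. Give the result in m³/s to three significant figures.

3.49 m³/s

v̄ = v₀.₆ = 0.421 m/s
q = v̄ × d × w = 0.4210 × 2.98 × 2.78 = 3.488 m³/s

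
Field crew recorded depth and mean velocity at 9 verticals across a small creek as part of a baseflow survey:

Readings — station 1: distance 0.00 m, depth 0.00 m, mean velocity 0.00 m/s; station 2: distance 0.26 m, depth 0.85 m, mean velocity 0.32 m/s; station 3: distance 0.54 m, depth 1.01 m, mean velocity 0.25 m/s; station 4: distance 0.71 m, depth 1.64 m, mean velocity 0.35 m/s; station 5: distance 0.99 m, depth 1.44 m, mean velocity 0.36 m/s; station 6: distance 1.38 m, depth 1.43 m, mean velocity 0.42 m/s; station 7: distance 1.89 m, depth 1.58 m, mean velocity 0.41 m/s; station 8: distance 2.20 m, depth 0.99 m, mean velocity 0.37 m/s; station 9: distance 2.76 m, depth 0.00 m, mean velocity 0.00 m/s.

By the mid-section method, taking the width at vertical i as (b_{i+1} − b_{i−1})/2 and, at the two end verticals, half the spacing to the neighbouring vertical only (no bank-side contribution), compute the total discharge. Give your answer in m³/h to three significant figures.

w_2 = (0.54 − 0.00)/2 = 0.27 m; q_2 = 0.32 × 0.85 × 0.27 = 0.07344 m³/s
w_3 = (0.71 − 0.26)/2 = 0.225 m; q_3 = 0.25 × 1.01 × 0.225 = 0.05681 m³/s
w_4 = (0.99 − 0.54)/2 = 0.225 m; q_4 = 0.35 × 1.64 × 0.225 = 0.1292 m³/s
w_5 = (1.38 − 0.71)/2 = 0.335 m; q_5 = 0.36 × 1.44 × 0.335 = 0.1737 m³/s
w_6 = (1.89 − 0.99)/2 = 0.45 m; q_6 = 0.42 × 1.43 × 0.45 = 0.2703 m³/s
w_7 = (2.20 − 1.38)/2 = 0.41 m; q_7 = 0.41 × 1.58 × 0.41 = 0.2656 m³/s
w_8 = (2.76 − 1.89)/2 = 0.435 m; q_8 = 0.37 × 0.99 × 0.435 = 0.1593 m³/s
Stations 1, 9 contribute zero (depth or velocity is 0).
Q = Σ qᵢ = 1.128 m³/s
= 1.128 × 3600 = 4062 m³/h

4060 m³/h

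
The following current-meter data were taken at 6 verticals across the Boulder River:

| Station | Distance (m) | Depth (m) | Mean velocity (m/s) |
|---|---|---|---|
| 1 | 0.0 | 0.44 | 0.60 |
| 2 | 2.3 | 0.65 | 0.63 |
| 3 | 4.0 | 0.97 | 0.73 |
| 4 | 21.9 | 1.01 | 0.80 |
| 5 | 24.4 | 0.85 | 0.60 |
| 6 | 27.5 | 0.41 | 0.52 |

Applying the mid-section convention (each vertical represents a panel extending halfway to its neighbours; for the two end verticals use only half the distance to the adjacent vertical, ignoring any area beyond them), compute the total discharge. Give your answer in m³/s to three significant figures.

18.1 m³/s

w_1 = (2.3 − 0.0)/2 = 1.15 m; q_1 = 0.60 × 0.44 × 1.15 = 0.3036 m³/s
w_2 = (4.0 − 0.0)/2 = 2 m; q_2 = 0.63 × 0.65 × 2 = 0.8190 m³/s
w_3 = (21.9 − 2.3)/2 = 9.8 m; q_3 = 0.73 × 0.97 × 9.8 = 6.939 m³/s
w_4 = (24.4 − 4.0)/2 = 10.2 m; q_4 = 0.80 × 1.01 × 10.2 = 8.242 m³/s
w_5 = (27.5 − 21.9)/2 = 2.8 m; q_5 = 0.60 × 0.85 × 2.8 = 1.428 m³/s
w_6 = (27.5 − 24.4)/2 = 1.55 m; q_6 = 0.52 × 0.41 × 1.55 = 0.3305 m³/s
Q = Σ qᵢ = 18.06 m³/s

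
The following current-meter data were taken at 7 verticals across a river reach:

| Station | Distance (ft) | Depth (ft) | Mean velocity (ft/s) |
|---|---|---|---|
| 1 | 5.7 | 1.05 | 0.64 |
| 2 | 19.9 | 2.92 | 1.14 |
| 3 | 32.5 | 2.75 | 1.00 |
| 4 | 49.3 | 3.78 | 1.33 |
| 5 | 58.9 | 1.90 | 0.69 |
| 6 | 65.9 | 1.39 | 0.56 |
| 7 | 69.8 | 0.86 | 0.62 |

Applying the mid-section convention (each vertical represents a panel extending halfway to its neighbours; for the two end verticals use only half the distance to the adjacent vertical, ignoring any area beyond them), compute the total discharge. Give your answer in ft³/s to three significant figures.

172 ft³/s

w_1 = (19.9 − 5.7)/2 = 7.1 ft; q_1 = 0.64 × 1.05 × 7.1 = 4.771 ft³/s
w_2 = (32.5 − 5.7)/2 = 13.4 ft; q_2 = 1.14 × 2.92 × 13.4 = 44.61 ft³/s
w_3 = (49.3 − 19.9)/2 = 14.7 ft; q_3 = 1.00 × 2.75 × 14.7 = 40.43 ft³/s
w_4 = (58.9 − 32.5)/2 = 13.2 ft; q_4 = 1.33 × 3.78 × 13.2 = 66.36 ft³/s
w_5 = (65.9 − 49.3)/2 = 8.3 ft; q_5 = 0.69 × 1.90 × 8.3 = 10.88 ft³/s
w_6 = (69.8 − 58.9)/2 = 5.45 ft; q_6 = 0.56 × 1.39 × 5.45 = 4.242 ft³/s
w_7 = (69.8 − 65.9)/2 = 1.95 ft; q_7 = 0.62 × 0.86 × 1.95 = 1.040 ft³/s
Q = Σ qᵢ = 172.3 ft³/s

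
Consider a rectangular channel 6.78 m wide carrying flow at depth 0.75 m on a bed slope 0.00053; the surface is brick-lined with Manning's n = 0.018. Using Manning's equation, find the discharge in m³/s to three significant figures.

4.70 m³/s

A = b·y = 6.78 × 0.75 = 5.085 m²
P = b + 2y = 6.78 + 2×0.75 = 8.280 m
R = A/P = 5.085/8.280 = 0.6141 m
Q = (1/n)·A·R^(2/3)·S^(1/2) = (1/0.018) × 5.085 × 0.6141^(2/3) × 0.00053^(1/2) = 4.699 m³/s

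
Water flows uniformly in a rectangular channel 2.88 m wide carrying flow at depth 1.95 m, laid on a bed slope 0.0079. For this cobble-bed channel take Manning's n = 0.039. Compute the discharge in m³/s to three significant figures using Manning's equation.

11.3 m³/s

A = b·y = 2.88 × 1.95 = 5.616 m²
P = b + 2y = 2.88 + 2×1.95 = 6.780 m
R = A/P = 5.616/6.780 = 0.8283 m
Q = (1/n)·A·R^(2/3)·S^(1/2) = (1/0.039) × 5.616 × 0.8283^(2/3) × 0.0079^(1/2) = 11.29 m³/s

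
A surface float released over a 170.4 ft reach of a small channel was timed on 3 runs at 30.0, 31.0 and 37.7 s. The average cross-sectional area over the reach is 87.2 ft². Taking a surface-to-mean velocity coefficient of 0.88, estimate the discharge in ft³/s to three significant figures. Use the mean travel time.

t̄ = (30.0 + 31.0 + 37.7) / 3 = 32.9 s
v_surface = L / t̄ = 170.4 / 32.9 = 5.179 ft/s
v_mean = 0.88 × 5.179 = 4.558 ft/s
Q = A × v_mean = 87.2 × 4.558 = 397.4 ft³/s

397 ft³/s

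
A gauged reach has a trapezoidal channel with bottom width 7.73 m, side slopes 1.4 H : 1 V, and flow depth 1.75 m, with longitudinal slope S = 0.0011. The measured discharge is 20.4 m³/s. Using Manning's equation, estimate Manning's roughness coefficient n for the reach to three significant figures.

A = (b + z·y)·y = (7.73 + 1.4×1.75)×1.75 = 17.82 m²
P = b + 2y√(1+z²) = 7.73 + 2×1.75×√(1+1.4²) = 13.75 m
R = A/P = 17.82/13.75 = 1.295 m
n = (1/Q)·A·R^(2/3)·S^(1/2) = (1/20.4) × 17.82 × 1.188 × 0.03317 = 0.03442

0.0344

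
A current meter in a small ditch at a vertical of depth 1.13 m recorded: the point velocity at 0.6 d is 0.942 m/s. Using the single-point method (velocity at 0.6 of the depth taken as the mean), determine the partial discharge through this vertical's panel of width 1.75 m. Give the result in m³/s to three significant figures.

v̄ = v₀.₆ = 0.942 m/s
q = v̄ × d × w = 0.9420 × 1.13 × 1.75 = 1.863 m³/s

1.86 m³/s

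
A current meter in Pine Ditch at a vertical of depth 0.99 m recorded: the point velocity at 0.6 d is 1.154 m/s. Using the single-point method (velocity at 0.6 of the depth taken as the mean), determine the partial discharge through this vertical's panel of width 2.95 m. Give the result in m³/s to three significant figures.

v̄ = v₀.₆ = 1.154 m/s
q = v̄ × d × w = 1.154 × 0.99 × 2.95 = 3.370 m³/s

3.37 m³/s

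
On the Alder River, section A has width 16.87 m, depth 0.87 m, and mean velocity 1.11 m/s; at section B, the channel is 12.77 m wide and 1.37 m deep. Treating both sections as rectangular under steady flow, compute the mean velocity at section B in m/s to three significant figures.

0.931 m/s

Q = A₁V₁ = (16.87×0.87) × 1.11 = 16.29 m³/s
A₂ = 12.77 × 1.37 = 17.49 m²
V₂ = Q/A₂ = 16.29/17.49 = 0.9312 m/s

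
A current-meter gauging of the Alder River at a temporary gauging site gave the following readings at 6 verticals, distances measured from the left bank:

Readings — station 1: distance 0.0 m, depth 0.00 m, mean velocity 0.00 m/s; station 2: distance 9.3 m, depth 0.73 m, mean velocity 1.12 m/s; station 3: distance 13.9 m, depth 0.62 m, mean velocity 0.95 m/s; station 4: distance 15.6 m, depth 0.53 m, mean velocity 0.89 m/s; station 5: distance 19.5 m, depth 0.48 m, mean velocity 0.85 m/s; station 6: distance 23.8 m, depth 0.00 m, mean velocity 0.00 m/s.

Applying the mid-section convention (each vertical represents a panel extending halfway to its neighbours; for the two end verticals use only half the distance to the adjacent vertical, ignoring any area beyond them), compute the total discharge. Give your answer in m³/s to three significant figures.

10.5 m³/s

w_2 = (13.9 − 0.0)/2 = 6.95 m; q_2 = 1.12 × 0.73 × 6.95 = 5.682 m³/s
w_3 = (15.6 − 9.3)/2 = 3.15 m; q_3 = 0.95 × 0.62 × 3.15 = 1.855 m³/s
w_4 = (19.5 − 13.9)/2 = 2.8 m; q_4 = 0.89 × 0.53 × 2.8 = 1.321 m³/s
w_5 = (23.8 − 15.6)/2 = 4.1 m; q_5 = 0.85 × 0.48 × 4.1 = 1.673 m³/s
Stations 1, 6 contribute zero (depth or velocity is 0).
Q = Σ qᵢ = 10.53 m³/s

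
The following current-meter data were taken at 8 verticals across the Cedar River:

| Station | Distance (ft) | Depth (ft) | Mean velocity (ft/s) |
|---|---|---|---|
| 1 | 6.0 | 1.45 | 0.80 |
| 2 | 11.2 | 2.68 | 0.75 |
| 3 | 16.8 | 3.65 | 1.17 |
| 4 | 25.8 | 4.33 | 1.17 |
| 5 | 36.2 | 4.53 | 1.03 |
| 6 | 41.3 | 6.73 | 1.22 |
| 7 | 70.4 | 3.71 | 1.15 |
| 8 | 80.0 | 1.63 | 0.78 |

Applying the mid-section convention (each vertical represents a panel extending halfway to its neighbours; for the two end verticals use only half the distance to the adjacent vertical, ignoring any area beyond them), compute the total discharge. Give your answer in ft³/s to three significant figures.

359 ft³/s

w_1 = (11.2 − 6.0)/2 = 2.6 ft; q_1 = 0.80 × 1.45 × 2.6 = 3.016 ft³/s
w_2 = (16.8 − 6.0)/2 = 5.4 ft; q_2 = 0.75 × 2.68 × 5.4 = 10.85 ft³/s
w_3 = (25.8 − 11.2)/2 = 7.3 ft; q_3 = 1.17 × 3.65 × 7.3 = 31.17 ft³/s
w_4 = (36.2 − 16.8)/2 = 9.7 ft; q_4 = 1.17 × 4.33 × 9.7 = 49.14 ft³/s
w_5 = (41.3 − 25.8)/2 = 7.75 ft; q_5 = 1.03 × 4.53 × 7.75 = 36.16 ft³/s
w_6 = (70.4 − 36.2)/2 = 17.1 ft; q_6 = 1.22 × 6.73 × 17.1 = 140.4 ft³/s
w_7 = (80.0 − 41.3)/2 = 19.35 ft; q_7 = 1.15 × 3.71 × 19.35 = 82.56 ft³/s
w_8 = (80.0 − 70.4)/2 = 4.8 ft; q_8 = 0.78 × 1.63 × 4.8 = 6.103 ft³/s
Q = Σ qᵢ = 359.4 ft³/s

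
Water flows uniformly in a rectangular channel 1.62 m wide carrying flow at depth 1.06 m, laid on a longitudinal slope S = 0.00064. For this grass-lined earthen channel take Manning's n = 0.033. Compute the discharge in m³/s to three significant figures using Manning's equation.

A = b·y = 1.62 × 1.06 = 1.717 m²
P = b + 2y = 1.62 + 2×1.06 = 3.740 m
R = A/P = 1.717/3.740 = 0.4591 m
Q = (1/n)·A·R^(2/3)·S^(1/2) = (1/0.033) × 1.717 × 0.4591^(2/3) × 0.00064^(1/2) = 0.7835 m³/s

0.783 m³/s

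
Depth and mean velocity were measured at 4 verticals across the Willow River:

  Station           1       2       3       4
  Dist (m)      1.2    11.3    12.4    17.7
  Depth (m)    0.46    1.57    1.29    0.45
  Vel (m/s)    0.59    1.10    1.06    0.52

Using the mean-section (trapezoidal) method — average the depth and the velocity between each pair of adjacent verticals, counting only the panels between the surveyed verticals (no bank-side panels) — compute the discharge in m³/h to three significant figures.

50400 m³/h

Panel 1-2: Δb = 10.1 m, d̄ = (0.46+1.57)/2 = 1.015, v̄ = (0.59+1.10)/2 = 0.845 → q = 10.1×1.015×0.845 = 8.663 m³/s
Panel 2-3: Δb = 1.1 m, d̄ = (1.57+1.29)/2 = 1.43, v̄ = (1.10+1.06)/2 = 1.08 → q = 1.1×1.43×1.08 = 1.699 m³/s
Panel 3-4: Δb = 5.3 m, d̄ = (1.29+0.45)/2 = 0.87, v̄ = (1.06+0.52)/2 = 0.79 → q = 5.3×0.87×0.79 = 3.643 m³/s
Q = Σ q = 14.00 m³/s
= 14.00 × 3600 = 50410 m³/h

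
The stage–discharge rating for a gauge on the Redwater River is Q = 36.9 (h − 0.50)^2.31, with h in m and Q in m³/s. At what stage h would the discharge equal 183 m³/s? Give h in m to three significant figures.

h − h₀ = (Q/C)^(1/b) = (183/36.9)^(1/2.31) = 2.000 m
h = 0.50 + 2.000 = 2.500 m

2.50 m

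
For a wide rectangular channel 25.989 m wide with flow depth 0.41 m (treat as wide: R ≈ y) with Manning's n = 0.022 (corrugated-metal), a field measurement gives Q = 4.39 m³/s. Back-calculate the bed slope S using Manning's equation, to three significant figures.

0.000270

A = b·y = 25.989 × 0.41 = 10.66 m²
Wide channel: R ≈ y = 0.41 m
S = (Q·n / (1·A·R^(2/3)))² = (4.39×0.022 / (1×10.66×0.5519))² = 0.0002697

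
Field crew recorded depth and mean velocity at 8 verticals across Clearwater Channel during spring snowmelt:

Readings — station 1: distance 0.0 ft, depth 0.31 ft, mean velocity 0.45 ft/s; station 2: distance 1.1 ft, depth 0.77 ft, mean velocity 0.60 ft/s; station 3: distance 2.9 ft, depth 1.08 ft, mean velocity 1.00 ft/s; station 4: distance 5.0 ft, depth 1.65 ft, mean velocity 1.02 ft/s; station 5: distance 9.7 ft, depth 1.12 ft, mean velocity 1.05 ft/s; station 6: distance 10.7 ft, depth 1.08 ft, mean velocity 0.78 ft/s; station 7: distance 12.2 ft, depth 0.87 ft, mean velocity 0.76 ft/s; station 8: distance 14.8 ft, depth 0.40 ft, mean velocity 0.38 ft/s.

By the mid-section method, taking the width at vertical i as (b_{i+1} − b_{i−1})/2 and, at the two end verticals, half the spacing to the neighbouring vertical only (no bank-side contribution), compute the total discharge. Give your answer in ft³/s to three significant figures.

14.5 ft³/s

w_1 = (1.1 − 0.0)/2 = 0.55 ft; q_1 = 0.45 × 0.31 × 0.55 = 0.07673 ft³/s
w_2 = (2.9 − 0.0)/2 = 1.45 ft; q_2 = 0.60 × 0.77 × 1.45 = 0.6699 ft³/s
w_3 = (5.0 − 1.1)/2 = 1.95 ft; q_3 = 1.00 × 1.08 × 1.95 = 2.106 ft³/s
w_4 = (9.7 − 2.9)/2 = 3.4 ft; q_4 = 1.02 × 1.65 × 3.4 = 5.722 ft³/s
w_5 = (10.7 − 5.0)/2 = 2.85 ft; q_5 = 1.05 × 1.12 × 2.85 = 3.352 ft³/s
w_6 = (12.2 − 9.7)/2 = 1.25 ft; q_6 = 0.78 × 1.08 × 1.25 = 1.053 ft³/s
w_7 = (14.8 − 10.7)/2 = 2.05 ft; q_7 = 0.76 × 0.87 × 2.05 = 1.355 ft³/s
w_8 = (14.8 − 12.2)/2 = 1.3 ft; q_8 = 0.38 × 0.40 × 1.3 = 0.1976 ft³/s
Q = Σ qᵢ = 14.53 ft³/s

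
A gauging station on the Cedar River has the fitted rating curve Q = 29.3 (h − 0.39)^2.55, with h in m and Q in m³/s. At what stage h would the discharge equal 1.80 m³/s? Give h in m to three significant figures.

0.725 m

h − h₀ = (Q/C)^(1/b) = (1.80/29.3)^(1/2.55) = 0.3349 m
h = 0.39 + 0.3349 = 0.7249 m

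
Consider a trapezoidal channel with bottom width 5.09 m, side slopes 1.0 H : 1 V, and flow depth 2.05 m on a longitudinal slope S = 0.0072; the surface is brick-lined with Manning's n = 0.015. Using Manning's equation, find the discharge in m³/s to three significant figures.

101 m³/s

A = (b + z·y)·y = (5.09 + 1.0×2.05)×2.05 = 14.64 m²
P = b + 2y√(1+z²) = 5.09 + 2×2.05×√(1+1.0²) = 10.89 m
R = A/P = 14.64/10.89 = 1.344 m
Q = (1/n)·A·R^(2/3)·S^(1/2) = (1/0.015) × 14.64 × 1.344^(2/3) × 0.0072^(1/2) = 100.9 m³/s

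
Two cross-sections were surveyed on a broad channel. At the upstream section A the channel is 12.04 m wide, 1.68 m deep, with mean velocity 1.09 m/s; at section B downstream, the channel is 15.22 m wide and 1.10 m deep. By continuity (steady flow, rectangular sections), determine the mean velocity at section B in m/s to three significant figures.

1.32 m/s

Q = A₁V₁ = (12.04×1.68) × 1.09 = 22.05 m³/s
A₂ = 15.22 × 1.10 = 16.74 m²
V₂ = Q/A₂ = 22.05/16.74 = 1.317 m/s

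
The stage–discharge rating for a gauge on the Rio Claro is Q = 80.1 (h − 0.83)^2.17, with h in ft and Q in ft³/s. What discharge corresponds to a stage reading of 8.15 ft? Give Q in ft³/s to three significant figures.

6020 ft³/s

Q = 80.1 × (8.15 − 0.83)^2.17 = 80.1 × 7.32^2.17 = 6020 ft³/s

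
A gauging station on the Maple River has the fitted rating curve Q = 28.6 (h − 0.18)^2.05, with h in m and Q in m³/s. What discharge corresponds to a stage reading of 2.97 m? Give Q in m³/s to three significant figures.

234 m³/s

Q = 28.6 × (2.97 − 0.18)^2.05 = 28.6 × 2.79^2.05 = 234.3 m³/s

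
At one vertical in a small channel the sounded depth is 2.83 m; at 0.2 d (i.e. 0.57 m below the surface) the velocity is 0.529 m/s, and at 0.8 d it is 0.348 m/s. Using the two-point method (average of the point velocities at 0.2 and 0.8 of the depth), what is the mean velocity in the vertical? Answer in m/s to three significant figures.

v̄ = (0.529 + 0.348) / 2 = 0.4385 m/s

0.439 m/s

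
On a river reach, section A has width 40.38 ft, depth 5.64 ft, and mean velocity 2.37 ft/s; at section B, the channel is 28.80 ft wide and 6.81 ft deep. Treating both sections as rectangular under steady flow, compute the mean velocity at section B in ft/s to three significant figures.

Q = A₁V₁ = (40.38×5.64) × 2.37 = 539.8 ft³/s
A₂ = 28.80 × 6.81 = 196.1 ft²
V₂ = Q/A₂ = 539.8/196.1 = 2.752 ft/s

2.75 ft/s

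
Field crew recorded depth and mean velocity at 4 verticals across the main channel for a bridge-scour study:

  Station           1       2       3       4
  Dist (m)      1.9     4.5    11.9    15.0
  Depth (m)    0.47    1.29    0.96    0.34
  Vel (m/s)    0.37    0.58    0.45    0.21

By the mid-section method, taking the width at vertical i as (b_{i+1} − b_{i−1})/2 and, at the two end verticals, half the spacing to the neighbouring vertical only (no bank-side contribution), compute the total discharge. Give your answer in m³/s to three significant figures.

w_1 = (4.5 − 1.9)/2 = 1.3 m; q_1 = 0.37 × 0.47 × 1.3 = 0.2261 m³/s
w_2 = (11.9 − 1.9)/2 = 5 m; q_2 = 0.58 × 1.29 × 5 = 3.741 m³/s
w_3 = (15.0 − 4.5)/2 = 5.25 m; q_3 = 0.45 × 0.96 × 5.25 = 2.268 m³/s
w_4 = (15.0 − 11.9)/2 = 1.55 m; q_4 = 0.21 × 0.34 × 1.55 = 0.1107 m³/s
Q = Σ qᵢ = 6.346 m³/s

6.35 m³/s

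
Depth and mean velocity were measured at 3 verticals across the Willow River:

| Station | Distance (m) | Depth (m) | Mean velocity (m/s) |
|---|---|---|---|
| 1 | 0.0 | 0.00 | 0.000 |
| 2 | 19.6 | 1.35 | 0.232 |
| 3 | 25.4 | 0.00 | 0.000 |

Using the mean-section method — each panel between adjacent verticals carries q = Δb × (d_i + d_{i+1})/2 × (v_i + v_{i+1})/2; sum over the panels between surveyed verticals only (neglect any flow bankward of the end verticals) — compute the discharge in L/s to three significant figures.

1990 L/s

Panel 1-2: Δb = 19.6 m, d̄ = (0.00+1.35)/2 = 0.675, v̄ = (0.000+0.232)/2 = 0.116 → q = 19.6×0.675×0.116 = 1.535 m³/s
Panel 2-3: Δb = 5.8 m, d̄ = (1.35+0.00)/2 = 0.675, v̄ = (0.232+0.000)/2 = 0.116 → q = 5.8×0.675×0.116 = 0.4541 m³/s
Q = Σ q = 1.989 m³/s
= 1.989 × 1000 = 1989 L/s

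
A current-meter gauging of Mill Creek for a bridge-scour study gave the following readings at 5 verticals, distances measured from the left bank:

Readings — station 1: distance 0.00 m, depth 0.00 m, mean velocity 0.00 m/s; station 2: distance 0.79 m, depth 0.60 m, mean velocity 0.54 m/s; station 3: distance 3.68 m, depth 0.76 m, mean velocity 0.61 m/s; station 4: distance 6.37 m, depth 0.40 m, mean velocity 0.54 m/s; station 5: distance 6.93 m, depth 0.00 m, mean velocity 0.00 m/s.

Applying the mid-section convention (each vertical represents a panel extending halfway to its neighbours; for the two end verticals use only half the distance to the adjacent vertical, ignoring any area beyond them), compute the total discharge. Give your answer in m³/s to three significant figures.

2.24 m³/s

w_2 = (3.68 − 0.00)/2 = 1.84 m; q_2 = 0.54 × 0.60 × 1.84 = 0.5962 m³/s
w_3 = (6.37 − 0.79)/2 = 2.79 m; q_3 = 0.61 × 0.76 × 2.79 = 1.293 m³/s
w_4 = (6.93 − 3.68)/2 = 1.625 m; q_4 = 0.54 × 0.40 × 1.625 = 0.3510 m³/s
Stations 1, 5 contribute zero (depth or velocity is 0).
Q = Σ qᵢ = 2.241 m³/s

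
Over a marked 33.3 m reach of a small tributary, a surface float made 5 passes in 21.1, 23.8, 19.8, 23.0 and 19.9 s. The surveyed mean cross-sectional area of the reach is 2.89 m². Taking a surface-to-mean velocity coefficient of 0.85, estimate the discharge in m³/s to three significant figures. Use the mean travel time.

3.80 m³/s

t̄ = (21.1 + 23.8 + 19.8 + 23.0 + 19.9) / 5 = 21.52 s
v_surface = L / t̄ = 33.3 / 21.52 = 1.547 m/s
v_mean = 0.85 × 1.547 = 1.315 m/s
Q = A × v_mean = 2.89 × 1.315 = 3.801 m³/s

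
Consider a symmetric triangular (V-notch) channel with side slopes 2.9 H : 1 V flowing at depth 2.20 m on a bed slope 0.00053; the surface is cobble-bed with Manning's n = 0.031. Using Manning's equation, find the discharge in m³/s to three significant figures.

10.7 m³/s

A = z·y² = 2.9×2.20² = 14.04 m²
P = 2y√(1+z²) = 2×2.20×√(1+2.9²) = 13.50 m
R = A/P = 14.04/13.50 = 1.040 m
Q = (1/n)·A·R^(2/3)·S^(1/2) = (1/0.031) × 14.04 × 1.040^(2/3) × 0.00053^(1/2) = 10.70 m³/s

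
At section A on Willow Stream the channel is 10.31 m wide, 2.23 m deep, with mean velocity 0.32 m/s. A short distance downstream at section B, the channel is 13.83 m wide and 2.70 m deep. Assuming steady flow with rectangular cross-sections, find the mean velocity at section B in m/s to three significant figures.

Q = A₁V₁ = (10.31×2.23) × 0.32 = 7.357 m³/s
A₂ = 13.83 × 2.70 = 37.34 m²
V₂ = Q/A₂ = 7.357/37.34 = 0.1970 m/s

0.197 m/s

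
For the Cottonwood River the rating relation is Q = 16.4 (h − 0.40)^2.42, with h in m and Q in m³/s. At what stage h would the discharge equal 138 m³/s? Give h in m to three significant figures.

h − h₀ = (Q/C)^(1/b) = (138/16.4)^(1/2.42) = 2.411 m
h = 0.40 + 2.411 = 2.811 m

2.81 m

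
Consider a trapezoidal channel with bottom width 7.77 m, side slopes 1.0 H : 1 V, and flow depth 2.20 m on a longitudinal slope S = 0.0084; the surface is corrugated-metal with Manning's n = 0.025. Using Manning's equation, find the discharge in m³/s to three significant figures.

109 m³/s

A = (b + z·y)·y = (7.77 + 1.0×2.20)×2.20 = 21.93 m²
P = b + 2y√(1+z²) = 7.77 + 2×2.20×√(1+1.0²) = 13.99 m
R = A/P = 21.93/13.99 = 1.568 m
Q = (1/n)·A·R^(2/3)·S^(1/2) = (1/0.025) × 21.93 × 1.568^(2/3) × 0.0084^(1/2) = 108.5 m³/s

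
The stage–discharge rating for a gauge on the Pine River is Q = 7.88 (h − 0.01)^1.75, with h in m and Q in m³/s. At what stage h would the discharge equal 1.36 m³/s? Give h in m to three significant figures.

h − h₀ = (Q/C)^(1/b) = (1.36/7.88)^(1/1.75) = 0.3664 m
h = 0.01 + 0.3664 = 0.3764 m

0.376 m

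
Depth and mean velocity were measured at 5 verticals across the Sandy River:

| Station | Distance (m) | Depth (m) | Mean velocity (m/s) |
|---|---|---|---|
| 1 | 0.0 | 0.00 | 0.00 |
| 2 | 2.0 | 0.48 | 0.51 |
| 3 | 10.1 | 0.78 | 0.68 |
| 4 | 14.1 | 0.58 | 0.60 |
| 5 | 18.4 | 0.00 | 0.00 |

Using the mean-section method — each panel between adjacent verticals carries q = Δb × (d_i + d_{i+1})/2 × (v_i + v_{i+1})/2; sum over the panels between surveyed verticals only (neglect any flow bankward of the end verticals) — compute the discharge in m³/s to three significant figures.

5.27 m³/s

Panel 1-2: Δb = 2 m, d̄ = (0.00+0.48)/2 = 0.24, v̄ = (0.00+0.51)/2 = 0.255 → q = 2×0.24×0.255 = 0.1224 m³/s
Panel 2-3: Δb = 8.1 m, d̄ = (0.48+0.78)/2 = 0.63, v̄ = (0.51+0.68)/2 = 0.595 → q = 8.1×0.63×0.595 = 3.036 m³/s
Panel 3-4: Δb = 4 m, d̄ = (0.78+0.58)/2 = 0.68, v̄ = (0.68+0.60)/2 = 0.64 → q = 4×0.68×0.64 = 1.741 m³/s
Panel 4-5: Δb = 4.3 m, d̄ = (0.58+0.00)/2 = 0.29, v̄ = (0.60+0.00)/2 = 0.3 → q = 4.3×0.29×0.3 = 0.3741 m³/s
Q = Σ q = 5.274 m³/s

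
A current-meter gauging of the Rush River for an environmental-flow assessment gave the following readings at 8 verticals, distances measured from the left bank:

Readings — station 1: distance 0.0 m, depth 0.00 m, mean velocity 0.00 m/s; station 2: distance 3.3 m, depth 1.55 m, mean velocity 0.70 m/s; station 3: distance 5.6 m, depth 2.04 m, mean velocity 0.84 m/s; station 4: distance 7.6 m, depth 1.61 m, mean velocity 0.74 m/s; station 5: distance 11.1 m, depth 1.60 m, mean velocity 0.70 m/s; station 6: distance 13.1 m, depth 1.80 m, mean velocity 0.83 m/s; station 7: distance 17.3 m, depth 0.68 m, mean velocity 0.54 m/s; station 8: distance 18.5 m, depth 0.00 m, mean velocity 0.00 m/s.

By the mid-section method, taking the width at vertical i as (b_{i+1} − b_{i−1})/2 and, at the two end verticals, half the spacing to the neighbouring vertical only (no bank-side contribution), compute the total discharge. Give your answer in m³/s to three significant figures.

w_2 = (5.6 − 0.0)/2 = 2.8 m; q_2 = 0.70 × 1.55 × 2.8 = 3.038 m³/s
w_3 = (7.6 − 3.3)/2 = 2.15 m; q_3 = 0.84 × 2.04 × 2.15 = 3.684 m³/s
w_4 = (11.1 − 5.6)/2 = 2.75 m; q_4 = 0.74 × 1.61 × 2.75 = 3.276 m³/s
w_5 = (13.1 − 7.6)/2 = 2.75 m; q_5 = 0.70 × 1.60 × 2.75 = 3.080 m³/s
w_6 = (17.3 − 11.1)/2 = 3.1 m; q_6 = 0.83 × 1.80 × 3.1 = 4.631 m³/s
w_7 = (18.5 − 13.1)/2 = 2.7 m; q_7 = 0.54 × 0.68 × 2.7 = 0.9914 m³/s
Stations 1, 8 contribute zero (depth or velocity is 0).
Q = Σ qᵢ = 18.70 m³/s

18.7 m³/s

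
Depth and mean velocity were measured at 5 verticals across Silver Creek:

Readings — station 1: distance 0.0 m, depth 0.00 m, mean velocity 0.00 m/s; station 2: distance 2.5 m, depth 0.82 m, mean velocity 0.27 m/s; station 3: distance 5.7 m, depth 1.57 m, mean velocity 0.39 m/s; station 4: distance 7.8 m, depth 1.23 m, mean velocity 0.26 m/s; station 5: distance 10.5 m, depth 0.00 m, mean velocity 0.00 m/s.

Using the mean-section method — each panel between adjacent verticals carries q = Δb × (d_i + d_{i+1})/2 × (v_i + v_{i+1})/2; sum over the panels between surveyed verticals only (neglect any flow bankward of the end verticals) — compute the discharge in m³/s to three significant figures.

2.57 m³/s

Panel 1-2: Δb = 2.5 m, d̄ = (0.00+0.82)/2 = 0.41, v̄ = (0.00+0.27)/2 = 0.135 → q = 2.5×0.41×0.135 = 0.1384 m³/s
Panel 2-3: Δb = 3.2 m, d̄ = (0.82+1.57)/2 = 1.195, v̄ = (0.27+0.39)/2 = 0.33 → q = 3.2×1.195×0.33 = 1.262 m³/s
Panel 3-4: Δb = 2.1 m, d̄ = (1.57+1.23)/2 = 1.4, v̄ = (0.39+0.26)/2 = 0.325 → q = 2.1×1.4×0.325 = 0.9555 m³/s
Panel 4-5: Δb = 2.7 m, d̄ = (1.23+0.00)/2 = 0.615, v̄ = (0.26+0.00)/2 = 0.13 → q = 2.7×0.615×0.13 = 0.2159 m³/s
Q = Σ q = 2.572 m³/s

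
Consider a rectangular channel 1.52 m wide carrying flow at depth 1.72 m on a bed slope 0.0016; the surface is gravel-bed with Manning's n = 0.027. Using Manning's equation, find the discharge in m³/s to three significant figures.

2.53 m³/s

A = b·y = 1.52 × 1.72 = 2.614 m²
P = b + 2y = 1.52 + 2×1.72 = 4.960 m
R = A/P = 2.614/4.960 = 0.5271 m
Q = (1/n)·A·R^(2/3)·S^(1/2) = (1/0.027) × 2.614 × 0.5271^(2/3) × 0.0016^(1/2) = 2.527 m³/s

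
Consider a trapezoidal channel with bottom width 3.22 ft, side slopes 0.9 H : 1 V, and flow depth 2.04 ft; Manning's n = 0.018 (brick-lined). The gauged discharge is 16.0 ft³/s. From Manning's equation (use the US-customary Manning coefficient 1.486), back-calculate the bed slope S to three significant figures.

A = (b + z·y)·y = (3.22 + 0.9×2.04)×2.04 = 10.31 ft²
P = b + 2y√(1+z²) = 3.22 + 2×2.04×√(1+0.9²) = 8.709 ft
R = A/P = 10.31/8.709 = 1.184 ft
S = (Q·n / (1.486·A·R^(2/3)))² = (16.0×0.018 / (1.486×10.31×1.119))² = 0.0002818

0.000282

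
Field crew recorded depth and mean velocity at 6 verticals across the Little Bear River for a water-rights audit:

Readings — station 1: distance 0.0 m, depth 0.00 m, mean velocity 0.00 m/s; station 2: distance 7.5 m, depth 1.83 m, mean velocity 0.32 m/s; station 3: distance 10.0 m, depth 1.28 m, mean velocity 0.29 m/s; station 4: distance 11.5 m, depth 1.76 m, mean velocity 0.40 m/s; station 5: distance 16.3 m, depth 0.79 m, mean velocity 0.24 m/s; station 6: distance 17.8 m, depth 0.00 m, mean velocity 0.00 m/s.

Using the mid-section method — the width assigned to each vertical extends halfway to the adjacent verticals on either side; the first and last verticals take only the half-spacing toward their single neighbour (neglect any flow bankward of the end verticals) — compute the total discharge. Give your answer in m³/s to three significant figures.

6.49 m³/s

w_2 = (10.0 − 0.0)/2 = 5 m; q_2 = 0.32 × 1.83 × 5 = 2.928 m³/s
w_3 = (11.5 − 7.5)/2 = 2 m; q_3 = 0.29 × 1.28 × 2 = 0.7424 m³/s
w_4 = (16.3 − 10.0)/2 = 3.15 m; q_4 = 0.40 × 1.76 × 3.15 = 2.218 m³/s
w_5 = (17.8 − 11.5)/2 = 3.15 m; q_5 = 0.24 × 0.79 × 3.15 = 0.5972 m³/s
Stations 1, 6 contribute zero (depth or velocity is 0).
Q = Σ qᵢ = 6.485 m³/s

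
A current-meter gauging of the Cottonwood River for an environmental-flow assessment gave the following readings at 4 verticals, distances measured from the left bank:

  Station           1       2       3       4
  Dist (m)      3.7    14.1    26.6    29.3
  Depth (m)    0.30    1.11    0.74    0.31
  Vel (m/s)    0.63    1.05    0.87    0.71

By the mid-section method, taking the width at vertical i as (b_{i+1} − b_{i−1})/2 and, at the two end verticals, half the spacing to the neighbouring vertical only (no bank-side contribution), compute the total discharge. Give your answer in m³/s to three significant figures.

19.5 m³/s

w_1 = (14.1 − 3.7)/2 = 5.2 m; q_1 = 0.63 × 0.30 × 5.2 = 0.9828 m³/s
w_2 = (26.6 − 3.7)/2 = 11.45 m; q_2 = 1.05 × 1.11 × 11.45 = 13.34 m³/s
w_3 = (29.3 − 14.1)/2 = 7.6 m; q_3 = 0.87 × 0.74 × 7.6 = 4.893 m³/s
w_4 = (29.3 − 26.6)/2 = 1.35 m; q_4 = 0.71 × 0.31 × 1.35 = 0.2971 m³/s
Q = Σ qᵢ = 19.52 m³/s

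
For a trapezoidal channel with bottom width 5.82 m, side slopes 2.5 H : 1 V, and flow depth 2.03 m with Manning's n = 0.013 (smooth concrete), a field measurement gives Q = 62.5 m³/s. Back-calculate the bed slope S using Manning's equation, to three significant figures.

A = (b + z·y)·y = (5.82 + 2.5×2.03)×2.03 = 22.12 m²
P = b + 2y√(1+z²) = 5.82 + 2×2.03×√(1+2.5²) = 16.75 m
R = A/P = 22.12/16.75 = 1.320 m
S = (Q·n / (1·A·R^(2/3)))² = (62.5×0.013 / (1×22.12×1.203))² = 0.0009318

0.000932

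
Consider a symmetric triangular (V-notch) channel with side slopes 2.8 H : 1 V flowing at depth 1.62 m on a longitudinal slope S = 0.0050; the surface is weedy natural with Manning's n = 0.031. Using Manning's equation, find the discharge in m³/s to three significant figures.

14.0 m³/s

A = z·y² = 2.8×1.62² = 7.348 m²
P = 2y√(1+z²) = 2×1.62×√(1+2.8²) = 9.633 m
R = A/P = 7.348/9.633 = 0.7628 m
Q = (1/n)·A·R^(2/3)·S^(1/2) = (1/0.031) × 7.348 × 0.7628^(2/3) × 0.0050^(1/2) = 13.99 m³/s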